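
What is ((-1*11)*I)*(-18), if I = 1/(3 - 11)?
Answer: -99/4 ≈ -24.750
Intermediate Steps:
I = -⅛ (I = 1/(-8) = -⅛ ≈ -0.12500)
((-1*11)*I)*(-18) = (-1*11*(-⅛))*(-18) = -11*(-⅛)*(-18) = (11/8)*(-18) = -99/4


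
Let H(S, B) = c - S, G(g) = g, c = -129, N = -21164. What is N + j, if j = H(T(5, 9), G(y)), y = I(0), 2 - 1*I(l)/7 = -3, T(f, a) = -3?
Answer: -21290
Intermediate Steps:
I(l) = 35 (I(l) = 14 - 7*(-3) = 14 + 21 = 35)
y = 35
H(S, B) = -129 - S
j = -126 (j = -129 - 1*(-3) = -129 + 3 = -126)
N + j = -21164 - 126 = -21290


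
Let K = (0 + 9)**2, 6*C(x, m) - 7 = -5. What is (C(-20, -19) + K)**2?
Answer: 59536/9 ≈ 6615.1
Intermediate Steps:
C(x, m) = 1/3 (C(x, m) = 7/6 + (1/6)*(-5) = 7/6 - 5/6 = 1/3)
K = 81 (K = 9**2 = 81)
(C(-20, -19) + K)**2 = (1/3 + 81)**2 = (244/3)**2 = 59536/9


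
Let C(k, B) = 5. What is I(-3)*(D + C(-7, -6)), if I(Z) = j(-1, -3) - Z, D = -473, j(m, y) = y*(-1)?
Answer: -2808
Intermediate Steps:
j(m, y) = -y
I(Z) = 3 - Z (I(Z) = -1*(-3) - Z = 3 - Z)
I(-3)*(D + C(-7, -6)) = (3 - 1*(-3))*(-473 + 5) = (3 + 3)*(-468) = 6*(-468) = -2808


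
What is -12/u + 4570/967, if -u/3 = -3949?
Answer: 18043062/3818683 ≈ 4.7249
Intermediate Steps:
u = 11847 (u = -3*(-3949) = 11847)
-12/u + 4570/967 = -12/11847 + 4570/967 = -12*1/11847 + 4570*(1/967) = -4/3949 + 4570/967 = 18043062/3818683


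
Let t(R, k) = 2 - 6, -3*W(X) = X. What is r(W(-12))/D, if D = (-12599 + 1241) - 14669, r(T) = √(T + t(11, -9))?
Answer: 0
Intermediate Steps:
W(X) = -X/3
t(R, k) = -4
r(T) = √(-4 + T) (r(T) = √(T - 4) = √(-4 + T))
D = -26027 (D = -11358 - 14669 = -26027)
r(W(-12))/D = √(-4 - ⅓*(-12))/(-26027) = √(-4 + 4)*(-1/26027) = √0*(-1/26027) = 0*(-1/26027) = 0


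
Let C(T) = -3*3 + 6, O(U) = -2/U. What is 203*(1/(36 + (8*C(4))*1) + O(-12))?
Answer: 203/4 ≈ 50.750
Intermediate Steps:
C(T) = -3 (C(T) = -9 + 6 = -3)
203*(1/(36 + (8*C(4))*1) + O(-12)) = 203*(1/(36 + (8*(-3))*1) - 2/(-12)) = 203*(1/(36 - 24*1) - 2*(-1/12)) = 203*(1/(36 - 24) + ⅙) = 203*(1/12 + ⅙) = 203*(¼) = 203/4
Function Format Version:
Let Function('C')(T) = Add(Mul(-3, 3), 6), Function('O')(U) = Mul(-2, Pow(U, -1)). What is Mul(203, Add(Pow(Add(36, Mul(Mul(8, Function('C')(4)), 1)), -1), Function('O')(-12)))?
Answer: Rational(203, 4) ≈ 50.750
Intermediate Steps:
Function('C')(T) = -3 (Function('C')(T) = Add(-9, 6) = -3)
Mul(203, Add(Pow(Add(36, Mul(Mul(8, Function('C')(4)), 1)), -1), Function('O')(-12))) = Mul(203, Add(Pow(Add(36, Mul(Mul(8, -3), 1)), -1), Mul(-2, Pow(-12, -1)))) = Mul(203, Add(Pow(Add(36, Mul(-24, 1)), -1), Mul(-2, Rational(-1, 12)))) = Mul(203, Add(Pow(Add(36, -24), -1), Rational(1, 6))) = Mul(203, Add(Pow(12, -1), Rational(1, 6))) = Mul(203, Add(Rational(1, 12), Rational(1, 6))) = Mul(203, Rational(1, 4)) = Rational(203, 4)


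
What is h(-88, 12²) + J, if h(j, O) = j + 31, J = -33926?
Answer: -33983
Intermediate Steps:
h(j, O) = 31 + j
h(-88, 12²) + J = (31 - 88) - 33926 = -57 - 33926 = -33983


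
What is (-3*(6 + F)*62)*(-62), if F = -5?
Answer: 11532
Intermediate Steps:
(-3*(6 + F)*62)*(-62) = (-3*(6 - 5)*62)*(-62) = (-3*1*62)*(-62) = -3*62*(-62) = -186*(-62) = 11532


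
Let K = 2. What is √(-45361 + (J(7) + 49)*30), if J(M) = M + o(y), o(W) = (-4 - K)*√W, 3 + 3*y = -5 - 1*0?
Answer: √(-43681 - 120*I*√6) ≈ 0.7032 - 209.0*I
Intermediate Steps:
y = -8/3 (y = -1 + (-5 - 1*0)/3 = -1 + (-5 + 0)/3 = -1 + (⅓)*(-5) = -1 - 5/3 = -8/3 ≈ -2.6667)
o(W) = -6*√W (o(W) = (-4 - 1*2)*√W = (-4 - 2)*√W = -6*√W)
J(M) = M - 4*I*√6
√(-45361 + (J(7) + 49)*30) = √(-45361 + ((7 - 4*I*√6) + 49)*30) = √(-45361 + (56 - 4*I*√6)*30) = √(-45361 + (1680 - 120*I*√6)) = √(-43681 - 120*I*√6)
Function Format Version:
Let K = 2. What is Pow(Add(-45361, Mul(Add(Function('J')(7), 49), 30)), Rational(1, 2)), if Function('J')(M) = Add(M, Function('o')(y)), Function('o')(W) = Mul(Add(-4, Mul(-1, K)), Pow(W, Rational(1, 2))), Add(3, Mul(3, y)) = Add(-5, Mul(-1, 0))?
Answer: Pow(Add(-43681, Mul(-120, I, Pow(6, Rational(1, 2)))), Rational(1, 2)) ≈ Add(0.7032, Mul(-209.00, I))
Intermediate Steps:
y = Rational(-8, 3) (y = Add(-1, Mul(Rational(1, 3), Add(-5, Mul(-1, 0)))) = Add(-1, Mul(Rational(1, 3), Add(-5, 0))) = Add(-1, Mul(Rational(1, 3), -5)) = Add(-1, Rational(-5, 3)) = Rational(-8, 3) ≈ -2.6667)
Function('o')(W) = Mul(-6, Pow(W, Rational(1, 2))) (Function('o')(W) = Mul(Add(-4, Mul(-1, 2)), Pow(W, Rational(1, 2))) = Mul(Add(-4, -2), Pow(W, Rational(1, 2))) = Mul(-6, Pow(W, Rational(1, 2))))
Function('J')(M) = Add(M, Mul(-4, I, Pow(6, Rational(1, 2)))) (Function('J')(M) = Add(M, Mul(-6, Pow(Rational(-8, 3), Rational(1, 2)))) = Add(M, Mul(-6, Mul(Rational(2, 3), I, Pow(6, Rational(1, 2))))) = Add(M, Mul(-4, I, Pow(6, Rational(1, 2)))))
Pow(Add(-45361, Mul(Add(Function('J')(7), 49), 30)), Rational(1, 2)) = Pow(Add(-45361, Mul(Add(Add(7, Mul(-4, I, Pow(6, Rational(1, 2)))), 49), 30)), Rational(1, 2)) = Pow(Add(-45361, Mul(Add(56, Mul(-4, I, Pow(6, Rational(1, 2)))), 30)), Rational(1, 2)) = Pow(Add(-45361, Add(1680, Mul(-120, I, Pow(6, Rational(1, 2))))), Rational(1, 2)) = Pow(Add(-43681, Mul(-120, I, Pow(6, Rational(1, 2)))), Rational(1, 2))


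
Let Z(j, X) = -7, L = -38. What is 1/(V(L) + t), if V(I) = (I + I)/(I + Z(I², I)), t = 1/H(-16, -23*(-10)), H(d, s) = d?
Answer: 720/1171 ≈ 0.61486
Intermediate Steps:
t = -1/16 (t = 1/(-16) = -1/16 ≈ -0.062500)
V(I) = 2*I/(-7 + I) (V(I) = (I + I)/(I - 7) = (2*I)/(-7 + I) = 2*I/(-7 + I))
1/(V(L) + t) = 1/(2*(-38)/(-7 - 38) - 1/16) = 1/(2*(-38)/(-45) - 1/16) = 1/(2*(-38)*(-1/45) - 1/16) = 1/(76/45 - 1/16) = 1/(1171/720) = 720/1171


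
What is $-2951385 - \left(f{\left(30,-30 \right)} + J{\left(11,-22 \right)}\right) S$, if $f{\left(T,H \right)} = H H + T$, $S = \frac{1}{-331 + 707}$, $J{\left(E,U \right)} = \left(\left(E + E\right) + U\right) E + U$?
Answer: $- \frac{277430417}{94} \approx -2.9514 \cdot 10^{6}$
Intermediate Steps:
$J{\left(E,U \right)} = U + E \left(U + 2 E\right)$ ($J{\left(E,U \right)} = \left(2 E + U\right) E + U = \left(U + 2 E\right) E + U = E \left(U + 2 E\right) + U = U + E \left(U + 2 E\right)$)
$S = \frac{1}{376} \approx 0.0026596$
$f{\left(T,H \right)} = T + H^{2}$ ($f{\left(T,H \right)} = H^{2} + T = T + H^{2}$)
$-2951385 - \left(f{\left(30,-30 \right)} + J{\left(11,-22 \right)}\right) S = -2951385 - \left(\left(30 + \left(-30\right)^{2}\right) + \left(-22 + 2 \cdot 11^{2} + 11 \left(-22\right)\right)\right) \frac{1}{376} = -2951385 - \left(\left(30 + 900\right) - 22\right) \frac{1}{376} = -2951385 - \left(930 - 22\right) \frac{1}{376} = -2951385 - 908 \cdot \frac{1}{376} = -2951385 - \frac{227}{94} = - \frac{277430417}{94}$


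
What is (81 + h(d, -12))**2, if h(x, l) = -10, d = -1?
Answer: 5041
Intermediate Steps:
(81 + h(d, -12))**2 = (81 - 10)**2 = 71**2 = 5041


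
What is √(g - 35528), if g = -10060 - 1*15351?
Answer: 3*I*√6771 ≈ 246.86*I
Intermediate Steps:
g = -25411 (g = -10060 - 15351 = -25411)
√(g - 35528) = √(-25411 - 35528) = √(-60939) = 3*I*√6771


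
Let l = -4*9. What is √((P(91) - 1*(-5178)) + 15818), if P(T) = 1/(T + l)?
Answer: 3*√7056995/55 ≈ 144.90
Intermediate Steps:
l = -36
P(T) = 1/(-36 + T) (P(T) = 1/(T - 36) = 1/(-36 + T))
√((P(91) - 1*(-5178)) + 15818) = √((1/(-36 + 91) - 1*(-5178)) + 15818) = √((1/55 + 5178) + 15818) = √(284791/55 + 15818) = √(1154781/55) = 3*√7056995/55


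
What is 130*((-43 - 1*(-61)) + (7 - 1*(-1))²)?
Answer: 10660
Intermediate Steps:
130*((-43 - 1*(-61)) + (7 - 1*(-1))²) = 130*((-43 + 61) + (7 + 1)²) = 130*(18 + 8²) = 130*(18 + 64) = 130*82 = 10660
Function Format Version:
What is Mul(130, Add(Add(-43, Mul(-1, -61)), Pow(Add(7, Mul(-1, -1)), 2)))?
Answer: 10660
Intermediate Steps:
Mul(130, Add(Add(-43, Mul(-1, -61)), Pow(Add(7, Mul(-1, -1)), 2))) = Mul(130, Add(Add(-43, 61), Pow(Add(7, 1), 2))) = Mul(130, Add(18, Pow(8, 2))) = Mul(130, Add(18, 64)) = Mul(130, 82) = 10660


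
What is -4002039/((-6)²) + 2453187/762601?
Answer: -339096736523/3050404 ≈ -1.1116e+5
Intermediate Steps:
-4002039/((-6)²) + 2453187/762601 = -4002039/36 + 2453187*(1/762601) = -4002039*1/36 + 2453187/762601 = -444671/4 + 2453187/762601 = -339096736523/3050404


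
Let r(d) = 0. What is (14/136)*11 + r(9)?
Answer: 77/68 ≈ 1.1324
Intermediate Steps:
(14/136)*11 + r(9) = (14/136)*11 + 0 = (14*(1/136))*11 + 0 = (7/68)*11 + 0 = 77/68 + 0 = 77/68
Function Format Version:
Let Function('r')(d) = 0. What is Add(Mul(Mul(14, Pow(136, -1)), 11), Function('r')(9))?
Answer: Rational(77, 68) ≈ 1.1324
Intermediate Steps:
Add(Mul(Mul(14, Pow(136, -1)), 11), Function('r')(9)) = Add(Mul(Mul(14, Pow(136, -1)), 11), 0) = Add(Mul(Mul(14, Rational(1, 136)), 11), 0) = Add(Mul(Rational(7, 68), 11), 0) = Add(Rational(77, 68), 0) = Rational(77, 68)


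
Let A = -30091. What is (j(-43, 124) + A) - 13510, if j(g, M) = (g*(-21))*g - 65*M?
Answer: -90490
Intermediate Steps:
j(g, M) = -65*M - 21*g² (j(g, M) = (-21*g)*g - 65*M = -21*g² - 65*M = -65*M - 21*g²)
(j(-43, 124) + A) - 13510 = ((-65*124 - 21*(-43)²) - 30091) - 13510 = ((-8060 - 21*1849) - 30091) - 13510 = ((-8060 - 38829) - 30091) - 13510 = (-46889 - 30091) - 13510 = -76980 - 13510 = -90490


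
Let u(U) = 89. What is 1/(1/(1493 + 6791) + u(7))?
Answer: 8284/737277 ≈ 0.011236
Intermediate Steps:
1/(1/(1493 + 6791) + u(7)) = 1/(1/(1493 + 6791) + 89) = 1/(1/8284 + 89) = 1/(737277/8284) = 8284/737277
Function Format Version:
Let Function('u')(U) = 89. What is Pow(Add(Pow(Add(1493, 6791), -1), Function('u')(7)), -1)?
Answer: Rational(8284, 737277) ≈ 0.011236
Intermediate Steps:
Pow(Add(Pow(Add(1493, 6791), -1), Function('u')(7)), -1) = Pow(Add(Pow(Add(1493, 6791), -1), 89), -1) = Pow(Add(Pow(8284, -1), 89), -1) = Pow(Add(Rational(1, 8284), 89), -1) = Pow(Rational(737277, 8284), -1) = Rational(8284, 737277)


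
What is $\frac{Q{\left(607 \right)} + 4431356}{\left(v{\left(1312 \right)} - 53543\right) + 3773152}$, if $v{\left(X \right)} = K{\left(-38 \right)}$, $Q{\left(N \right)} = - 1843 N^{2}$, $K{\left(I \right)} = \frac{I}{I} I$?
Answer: $- \frac{674620151}{3719571} \approx -181.37$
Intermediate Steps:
$K{\left(I \right)} = I$ ($K{\left(I \right)} = 1 I = I$)
$v{\left(X \right)} = -38$
$\frac{Q{\left(607 \right)} + 4431356}{\left(v{\left(1312 \right)} - 53543\right) + 3773152} = \frac{- 1843 \cdot 607^{2} + 4431356}{\left(-38 - 53543\right) + 3773152} = \frac{\left(-1843\right) 368449 + 4431356}{-53581 + 3773152} = \frac{-679051507 + 4431356}{3719571} = \left(-674620151\right) \frac{1}{3719571} = - \frac{674620151}{3719571}$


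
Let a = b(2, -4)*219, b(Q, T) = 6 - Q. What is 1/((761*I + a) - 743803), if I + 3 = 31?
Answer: -1/721619 ≈ -1.3858e-6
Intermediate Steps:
I = 28 (I = -3 + 31 = 28)
a = 876 (a = (6 - 1*2)*219 = (6 - 2)*219 = 4*219 = 876)
1/((761*I + a) - 743803) = 1/((761*28 + 876) - 743803) = 1/((21308 + 876) - 743803) = 1/(22184 - 743803) = 1/(-721619) = -1/721619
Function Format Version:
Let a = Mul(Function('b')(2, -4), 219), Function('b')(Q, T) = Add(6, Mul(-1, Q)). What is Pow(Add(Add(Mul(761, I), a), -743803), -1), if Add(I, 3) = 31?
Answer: Rational(-1, 721619) ≈ -1.3858e-6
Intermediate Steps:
I = 28 (I = Add(-3, 31) = 28)
a = 876 (a = Mul(Add(6, Mul(-1, 2)), 219) = Mul(Add(6, -2), 219) = Mul(4, 219) = 876)
Pow(Add(Add(Mul(761, I), a), -743803), -1) = Pow(Add(Add(Mul(761, 28), 876), -743803), -1) = Pow(Add(Add(21308, 876), -743803), -1) = Pow(Add(22184, -743803), -1) = Pow(-721619, -1) = Rational(-1, 721619)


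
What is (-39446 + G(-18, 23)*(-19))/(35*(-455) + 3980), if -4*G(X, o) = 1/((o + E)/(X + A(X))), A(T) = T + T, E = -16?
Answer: 552757/167230 ≈ 3.3054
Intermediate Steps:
A(T) = 2*T
G(X, o) = -3*X/(4*(-16 + o)) (G(X, o) = -(X + 2*X)/(o - 16)/4 = -3*X/(-16 + o)/4 = -3*X/(4*(-16 + o)))
(-39446 + G(-18, 23)*(-19))/(35*(-455) + 3980) = (-39446 - 3*(-18)/(-64 + 4*23)*(-19))/(35*(-455) + 3980) = (-39446 - 3*(-18)/(-64 + 92)*(-19))/(-15925 + 3980) = (-39446 - 3*(-18)/28*(-19))/(-11945) = (-39446 - 3*(-18)*1/28*(-19))*(-1/11945) = (-39446 + (27/14)*(-19))*(-1/11945) = (-39446 - 513/14)*(-1/11945) = -552757/14*(-1/11945) = 552757/167230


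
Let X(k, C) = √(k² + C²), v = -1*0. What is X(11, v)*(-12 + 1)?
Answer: -121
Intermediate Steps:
v = 0
X(k, C) = √(C² + k²)
X(11, v)*(-12 + 1) = √(0² + 11²)*(-12 + 1) = √(0 + 121)*(-11) = √121*(-11) = 11*(-11) = -121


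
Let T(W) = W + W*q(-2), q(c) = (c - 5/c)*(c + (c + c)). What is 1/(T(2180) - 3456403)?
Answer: -1/3460763 ≈ -2.8895e-7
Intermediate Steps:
q(c) = 3*c*(c - 5/c) (q(c) = (c - 5/c)*(c + 2*c) = (c - 5/c)*(3*c) = 3*c*(c - 5/c))
T(W) = -2*W (T(W) = W + W*(-15 + 3*(-2)²) = W + W*(-15 + 3*4) = W + W*(-15 + 12) = W + W*(-3) = W - 3*W = -2*W)
1/(T(2180) - 3456403) = 1/(-2*2180 - 3456403) = 1/(-4360 - 3456403) = 1/(-3460763) = -1/3460763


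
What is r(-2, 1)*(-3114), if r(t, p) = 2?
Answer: -6228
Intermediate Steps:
r(-2, 1)*(-3114) = 2*(-3114) = -6228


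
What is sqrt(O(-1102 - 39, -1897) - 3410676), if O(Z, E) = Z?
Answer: I*sqrt(3411817) ≈ 1847.1*I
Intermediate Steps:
sqrt(O(-1102 - 39, -1897) - 3410676) = sqrt((-1102 - 39) - 3410676) = sqrt(-1141 - 3410676) = sqrt(-3411817) = I*sqrt(3411817)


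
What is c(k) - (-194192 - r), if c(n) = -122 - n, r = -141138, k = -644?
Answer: 53576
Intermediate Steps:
c(k) - (-194192 - r) = (-122 - 1*(-644)) - (-194192 - 1*(-141138)) = (-122 + 644) - (-194192 + 141138) = 522 - 1*(-53054) = 522 + 53054 = 53576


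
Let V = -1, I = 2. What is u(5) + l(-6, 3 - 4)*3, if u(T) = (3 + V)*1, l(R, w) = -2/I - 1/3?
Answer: -2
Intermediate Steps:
l(R, w) = -4/3 (l(R, w) = -2/2 - 1/3 = -2*½ - 1*⅓ = -1 - ⅓ = -4/3)
u(T) = 2 (u(T) = (3 - 1)*1 = 2*1 = 2)
u(5) + l(-6, 3 - 4)*3 = 2 - 4/3*3 = 2 - 4 = -2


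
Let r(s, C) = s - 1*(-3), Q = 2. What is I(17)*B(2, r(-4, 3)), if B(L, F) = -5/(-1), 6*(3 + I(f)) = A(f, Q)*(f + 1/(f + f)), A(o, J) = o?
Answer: 905/4 ≈ 226.25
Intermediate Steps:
r(s, C) = 3 + s (r(s, C) = s + 3 = 3 + s)
I(f) = -3 + f*(f + 1/(2*f))/6 (I(f) = -3 + (f*(f + 1/(f + f)))/6 = -3 + (f*(f + 1/(2*f)))/6 = -3 + f*(f + 1/(2*f))/6)
B(L, F) = 5 (B(L, F) = -5*(-1) = 5)
I(17)*B(2, r(-4, 3)) = (-35/12 + (1/6)*17**2)*5 = (-35/12 + (1/6)*289)*5 = (-35/12 + 289/6)*5 = (181/4)*5 = 905/4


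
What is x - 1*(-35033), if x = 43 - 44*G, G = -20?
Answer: 35956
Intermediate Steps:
x = 923 (x = 43 - 44*(-20) = 43 + 880 = 923)
x - 1*(-35033) = 923 - 1*(-35033) = 923 + 35033 = 35956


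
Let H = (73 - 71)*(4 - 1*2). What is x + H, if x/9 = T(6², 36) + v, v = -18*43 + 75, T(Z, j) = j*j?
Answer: 5377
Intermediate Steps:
T(Z, j) = j²
v = -699 (v = -774 + 75 = -699)
x = 5373 (x = 9*(36² - 699) = 9*(1296 - 699) = 9*597 = 5373)
H = 4 (H = 2*(4 - 2) = 2*2 = 4)
x + H = 5373 + 4 = 5377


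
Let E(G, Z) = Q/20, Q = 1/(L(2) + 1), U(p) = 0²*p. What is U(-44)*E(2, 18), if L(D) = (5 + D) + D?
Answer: 0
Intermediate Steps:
L(D) = 5 + 2*D
U(p) = 0 (U(p) = 0*p = 0)
Q = ⅒ (Q = 1/((5 + 2*2) + 1) = 1/((5 + 4) + 1) = 1/(9 + 1) = 1/10 = ⅒ ≈ 0.10000)
E(G, Z) = 1/200 (E(G, Z) = (⅒)/20 = (⅒)*(1/20) = 1/200)
U(-44)*E(2, 18) = 0*(1/200) = 0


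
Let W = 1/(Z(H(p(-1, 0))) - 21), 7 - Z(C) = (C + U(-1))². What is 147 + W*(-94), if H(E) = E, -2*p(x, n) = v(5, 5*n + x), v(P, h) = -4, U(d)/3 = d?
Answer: 2299/15 ≈ 153.27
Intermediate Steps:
U(d) = 3*d
p(x, n) = 2 (p(x, n) = -½*(-4) = 2)
Z(C) = 7 - (-3 + C)² (Z(C) = 7 - (C + 3*(-1))² = 7 - (C - 3)² = 7 - (-3 + C)²)
W = -1/15 (W = 1/((7 - (-3 + 2)²) - 21) = 1/((7 - 1*(-1)²) - 21) = 1/((7 - 1*1) - 21) = 1/((7 - 1) - 21) = 1/(6 - 21) = 1/(-15) = -1/15 ≈ -0.066667)
147 + W*(-94) = 147 - 1/15*(-94) = 147 + 94/15 = 2299/15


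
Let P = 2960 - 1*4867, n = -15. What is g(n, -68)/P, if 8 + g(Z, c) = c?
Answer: 76/1907 ≈ 0.039853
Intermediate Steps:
P = -1907 (P = 2960 - 4867 = -1907)
g(Z, c) = -8 + c
g(n, -68)/P = (-8 - 68)/(-1907) = -76*(-1/1907) = 76/1907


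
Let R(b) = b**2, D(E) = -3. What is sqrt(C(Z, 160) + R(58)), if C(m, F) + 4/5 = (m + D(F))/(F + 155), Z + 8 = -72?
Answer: sqrt(1483055)/21 ≈ 57.991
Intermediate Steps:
Z = -80 (Z = -8 - 72 = -80)
C(m, F) = -4/5 + (-3 + m)/(155 + F) (C(m, F) = -4/5 + (m - 3)/(F + 155) = -4/5 + (-3 + m)/(155 + F))
sqrt(C(Z, 160) + R(58)) = sqrt((-127 - 80 - 4/5*160)/(155 + 160) + 58**2) = sqrt((-127 - 80 - 128)/315 + 3364) = sqrt((1/315)*(-335) + 3364) = sqrt(-67/63 + 3364) = sqrt(211865/63) = sqrt(1483055)/21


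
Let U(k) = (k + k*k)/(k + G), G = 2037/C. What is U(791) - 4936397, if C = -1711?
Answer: -238207046497/48263 ≈ -4.9356e+6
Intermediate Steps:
G = -2037/1711 (G = 2037/(-1711) = 2037*(-1/1711) = -2037/1711 ≈ -1.1905)
U(k) = (k + k**2)/(-2037/1711 + k) (U(k) = (k + k*k)/(k - 2037/1711) = (k + k**2)/(-2037/1711 + k))
U(791) - 4936397 = 1711*791*(1 + 791)/(-2037 + 1711*791) - 4936397 = 1711*791*792/(-2037 + 1353401) - 4936397 = 1711*791*792/1351364 - 4936397 = 1711*791*(1/1351364)*792 - 4936397 = 38281914/48263 - 4936397 = -238207046497/48263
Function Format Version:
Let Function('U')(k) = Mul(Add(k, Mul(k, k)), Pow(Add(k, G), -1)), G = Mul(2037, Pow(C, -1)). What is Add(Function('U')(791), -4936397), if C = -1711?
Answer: Rational(-238207046497, 48263) ≈ -4.9356e+6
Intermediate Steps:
G = Rational(-2037, 1711) (G = Mul(2037, Pow(-1711, -1)) = Mul(2037, Rational(-1, 1711)) = Rational(-2037, 1711) ≈ -1.1905)
Function('U')(k) = Mul(Pow(Add(Rational(-2037, 1711), k), -1), Add(k, Pow(k, 2))) (Function('U')(k) = Mul(Add(k, Mul(k, k)), Pow(Add(k, Rational(-2037, 1711)), -1)) = Mul(Add(k, Pow(k, 2)), Pow(Add(Rational(-2037, 1711), k), -1)) = Mul(Pow(Add(Rational(-2037, 1711), k), -1), Add(k, Pow(k, 2))))
Add(Function('U')(791), -4936397) = Add(Mul(1711, 791, Pow(Add(-2037, Mul(1711, 791)), -1), Add(1, 791)), -4936397) = Add(Mul(1711, 791, Pow(Add(-2037, 1353401), -1), 792), -4936397) = Add(Mul(1711, 791, Pow(1351364, -1), 792), -4936397) = Add(Mul(1711, 791, Rational(1, 1351364), 792), -4936397) = Add(Rational(38281914, 48263), -4936397) = Rational(-238207046497, 48263)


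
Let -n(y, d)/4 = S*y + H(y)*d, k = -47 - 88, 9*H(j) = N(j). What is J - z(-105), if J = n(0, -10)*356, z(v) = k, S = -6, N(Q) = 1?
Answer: 15455/9 ≈ 1717.2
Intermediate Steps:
H(j) = ⅑ (H(j) = (⅑)*1 = ⅑)
k = -135
n(y, d) = 24*y - 4*d/9 (n(y, d) = -4*(-6*y + d/9) = 24*y - 4*d/9)
z(v) = -135
J = 14240/9 (J = (24*0 - 4/9*(-10))*356 = (0 + 40/9)*356 = (40/9)*356 = 14240/9 ≈ 1582.2)
J - z(-105) = 14240/9 - 1*(-135) = 14240/9 + 135 = 15455/9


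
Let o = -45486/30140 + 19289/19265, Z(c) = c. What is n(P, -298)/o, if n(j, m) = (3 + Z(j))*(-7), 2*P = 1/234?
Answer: 285533211425/6901065522 ≈ 41.375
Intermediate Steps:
P = 1/468 (P = (1/2)/234 = (1/2)*(1/234) = 1/468 ≈ 0.0021368)
n(j, m) = -21 - 7*j (n(j, m) = (3 + j)*(-7) = -21 - 7*j)
o = -29491733/58064710 (o = -45486*1/30140 + 19289*(1/19265) = -22743/15070 + 19289/19265 = -29491733/58064710 ≈ -0.50791)
n(P, -298)/o = (-21 - 7*1/468)/(-29491733/58064710) = (-21 - 7/468)*(-58064710/29491733) = -9835/468*(-58064710/29491733) = 285533211425/6901065522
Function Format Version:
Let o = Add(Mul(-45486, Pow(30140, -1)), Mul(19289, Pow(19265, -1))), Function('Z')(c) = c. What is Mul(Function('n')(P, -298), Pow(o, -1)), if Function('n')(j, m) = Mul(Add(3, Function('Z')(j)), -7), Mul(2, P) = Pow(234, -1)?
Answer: Rational(285533211425, 6901065522) ≈ 41.375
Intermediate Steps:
P = Rational(1, 468) (P = Mul(Rational(1, 2), Pow(234, -1)) = Mul(Rational(1, 2), Rational(1, 234)) = Rational(1, 468) ≈ 0.0021368)
Function('n')(j, m) = Add(-21, Mul(-7, j)) (Function('n')(j, m) = Mul(Add(3, j), -7) = Add(-21, Mul(-7, j)))
o = Rational(-29491733, 58064710) (o = Add(Mul(-45486, Rational(1, 30140)), Mul(19289, Rational(1, 19265))) = Add(Rational(-22743, 15070), Rational(19289, 19265)) = Rational(-29491733, 58064710) ≈ -0.50791)
Mul(Function('n')(P, -298), Pow(o, -1)) = Mul(Add(-21, Mul(-7, Rational(1, 468))), Pow(Rational(-29491733, 58064710), -1)) = Mul(Add(-21, Rational(-7, 468)), Rational(-58064710, 29491733)) = Mul(Rational(-9835, 468), Rational(-58064710, 29491733)) = Rational(285533211425, 6901065522)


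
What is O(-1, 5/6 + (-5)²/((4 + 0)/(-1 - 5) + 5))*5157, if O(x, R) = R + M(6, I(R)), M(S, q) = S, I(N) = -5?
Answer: 1689777/26 ≈ 64991.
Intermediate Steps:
O(x, R) = 6 + R (O(x, R) = R + 6 = 6 + R)
O(-1, 5/6 + (-5)²/((4 + 0)/(-1 - 5) + 5))*5157 = (6 + (5/6 + (-5)²/((4 + 0)/(-1 - 5) + 5)))*5157 = (6 + (5*(⅙) + 25/(4/(-6) + 5)))*5157 = (6 + (⅚ + 25/(4*(-⅙) + 5)))*5157 = (6 + (⅚ + 25/(-⅔ + 5)))*5157 = (6 + (⅚ + 25/(13/3)))*5157 = (6 + (⅚ + 25*(3/13)))*5157 = (6 + (⅚ + 75/13))*5157 = (6 + 515/78)*5157 = (983/78)*5157 = 1689777/26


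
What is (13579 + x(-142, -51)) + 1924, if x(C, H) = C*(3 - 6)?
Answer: 15929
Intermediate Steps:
x(C, H) = -3*C (x(C, H) = C*(-3) = -3*C)
(13579 + x(-142, -51)) + 1924 = (13579 - 3*(-142)) + 1924 = (13579 + 426) + 1924 = 14005 + 1924 = 15929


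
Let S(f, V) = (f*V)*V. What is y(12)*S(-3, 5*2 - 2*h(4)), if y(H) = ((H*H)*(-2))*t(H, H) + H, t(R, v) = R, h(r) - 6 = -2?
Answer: 41328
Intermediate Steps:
h(r) = 4 (h(r) = 6 - 2 = 4)
y(H) = H - 2*H³ (y(H) = ((H*H)*(-2))*H + H = (H²*(-2))*H + H = (-2*H²)*H + H = -2*H³ + H = H - 2*H³)
S(f, V) = f*V² (S(f, V) = (V*f)*V = f*V²)
y(12)*S(-3, 5*2 - 2*h(4)) = (12 - 2*12³)*(-3*(5*2 - 2*4)²) = (12 - 2*1728)*(-3*(10 - 8)²) = (12 - 3456)*(-3*2²) = -(-10332)*4 = -3444*(-12) = 41328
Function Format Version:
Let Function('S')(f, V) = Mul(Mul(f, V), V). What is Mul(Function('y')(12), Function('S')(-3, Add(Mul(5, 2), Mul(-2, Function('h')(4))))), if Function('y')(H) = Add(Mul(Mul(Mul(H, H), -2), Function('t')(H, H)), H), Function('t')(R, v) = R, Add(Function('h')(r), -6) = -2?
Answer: 41328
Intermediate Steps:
Function('h')(r) = 4 (Function('h')(r) = Add(6, -2) = 4)
Function('y')(H) = Add(H, Mul(-2, Pow(H, 3))) (Function('y')(H) = Add(Mul(Mul(Mul(H, H), -2), H), H) = Add(Mul(Mul(Pow(H, 2), -2), H), H) = Add(Mul(Mul(-2, Pow(H, 2)), H), H) = Add(Mul(-2, Pow(H, 3)), H) = Add(H, Mul(-2, Pow(H, 3))))
Function('S')(f, V) = Mul(f, Pow(V, 2)) (Function('S')(f, V) = Mul(Mul(V, f), V) = Mul(f, Pow(V, 2)))
Mul(Function('y')(12), Function('S')(-3, Add(Mul(5, 2), Mul(-2, Function('h')(4))))) = Mul(Add(12, Mul(-2, Pow(12, 3))), Mul(-3, Pow(Add(Mul(5, 2), Mul(-2, 4)), 2))) = Mul(Add(12, Mul(-2, 1728)), Mul(-3, Pow(Add(10, -8), 2))) = Mul(Add(12, -3456), Mul(-3, Pow(2, 2))) = Mul(-3444, Mul(-3, 4)) = Mul(-3444, -12) = 41328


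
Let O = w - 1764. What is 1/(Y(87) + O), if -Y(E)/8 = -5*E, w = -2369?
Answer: -1/653 ≈ -0.0015314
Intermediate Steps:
Y(E) = 40*E (Y(E) = -(-40)*E = 40*E)
O = -4133 (O = -2369 - 1764 = -4133)
1/(Y(87) + O) = 1/(40*87 - 4133) = 1/(3480 - 4133) = 1/(-653) = -1/653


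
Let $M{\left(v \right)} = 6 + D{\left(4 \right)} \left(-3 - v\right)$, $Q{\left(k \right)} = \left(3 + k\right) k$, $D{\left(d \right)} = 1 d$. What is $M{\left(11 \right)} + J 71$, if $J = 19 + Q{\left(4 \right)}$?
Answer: $3287$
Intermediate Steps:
$D{\left(d \right)} = d$
$Q{\left(k \right)} = k \left(3 + k\right)$
$M{\left(v \right)} = -6 - 4 v$ ($M{\left(v \right)} = 6 + 4 \left(-3 - v\right) = 6 - \left(12 + 4 v\right) = -6 - 4 v$)
$J = 47$ ($J = 19 + 4 \left(3 + 4\right) = 19 + 4 \cdot 7 = 19 + 28 = 47$)
$M{\left(11 \right)} + J 71 = \left(-6 - 44\right) + 47 \cdot 71 = \left(-6 - 44\right) + 3337 = -50 + 3337 = 3287$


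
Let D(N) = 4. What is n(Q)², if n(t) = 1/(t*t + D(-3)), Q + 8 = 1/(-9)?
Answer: 6561/31956409 ≈ 0.00020531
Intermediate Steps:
Q = -73/9 (Q = -8 + 1/(-9) = -8 - ⅑ = -73/9 ≈ -8.1111)
n(t) = 1/(4 + t²) (n(t) = 1/(t*t + 4) = 1/(t² + 4) = 1/(4 + t²))
n(Q)² = (1/(4 + (-73/9)²))² = (1/(4 + 5329/81))² = (1/(5653/81))² = (81/5653)² = 6561/31956409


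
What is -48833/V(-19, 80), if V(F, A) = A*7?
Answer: -48833/560 ≈ -87.202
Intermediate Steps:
V(F, A) = 7*A
-48833/V(-19, 80) = -48833/(7*80) = -48833/560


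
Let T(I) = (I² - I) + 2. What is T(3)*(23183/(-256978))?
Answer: -92732/128489 ≈ -0.72171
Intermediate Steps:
T(I) = 2 + I² - I
T(3)*(23183/(-256978)) = (2 + 3² - 1*3)*(23183/(-256978)) = (2 + 9 - 3)*(23183*(-1/256978)) = 8*(-23183/256978) = -92732/128489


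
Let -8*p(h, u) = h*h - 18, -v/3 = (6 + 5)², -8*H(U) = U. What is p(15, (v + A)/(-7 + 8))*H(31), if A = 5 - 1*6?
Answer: 6417/64 ≈ 100.27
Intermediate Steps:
H(U) = -U/8
v = -363 (v = -3*(6 + 5)² = -3*11² = -3*121 = -363)
A = -1 (A = 5 - 6 = -1)
p(h, u) = 9/4 - h²/8 (p(h, u) = -(h*h - 18)/8 = -(h² - 18)/8 = -(-18 + h²)/8 = 9/4 - h²/8)
p(15, (v + A)/(-7 + 8))*H(31) = (9/4 - ⅛*15²)*(-⅛*31) = (9/4 - ⅛*225)*(-31/8) = (9/4 - 225/8)*(-31/8) = -207/8*(-31/8) = 6417/64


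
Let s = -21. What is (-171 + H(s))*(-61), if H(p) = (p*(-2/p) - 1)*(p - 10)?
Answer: 4758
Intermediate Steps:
H(p) = 30 - 3*p (H(p) = (-2 - 1)*(-10 + p) = -3*(-10 + p) = 30 - 3*p)
(-171 + H(s))*(-61) = (-171 + (30 - 3*(-21)))*(-61) = (-171 + (30 + 63))*(-61) = (-171 + 93)*(-61) = -78*(-61) = 4758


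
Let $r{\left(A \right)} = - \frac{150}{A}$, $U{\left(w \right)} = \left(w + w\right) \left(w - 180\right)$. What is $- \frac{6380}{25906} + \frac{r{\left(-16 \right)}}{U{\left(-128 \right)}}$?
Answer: $- \frac{2011229485}{8170545152} \approx -0.24616$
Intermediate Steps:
$U{\left(w \right)} = 2 w \left(-180 + w\right)$
$- \frac{6380}{25906} + \frac{r{\left(-16 \right)}}{U{\left(-128 \right)}} = - \frac{6380}{25906} + \frac{\left(-150\right) \frac{1}{-16}}{2 \left(-128\right) \left(-180 - 128\right)} = \left(-6380\right) \frac{1}{25906} + \frac{\left(-150\right) \left(- \frac{1}{16}\right)}{2 \left(-128\right) \left(-308\right)} = - \frac{3190}{12953} + \frac{75}{8 \cdot 78848} = - \frac{3190}{12953} + \frac{75}{8} \cdot \frac{1}{78848} = - \frac{3190}{12953} + \frac{75}{630784} = - \frac{2011229485}{8170545152}$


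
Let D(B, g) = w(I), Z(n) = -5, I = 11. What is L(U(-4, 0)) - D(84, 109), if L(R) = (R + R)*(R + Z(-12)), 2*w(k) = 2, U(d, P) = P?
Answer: -1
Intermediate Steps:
w(k) = 1 (w(k) = (1/2)*2 = 1)
D(B, g) = 1
L(R) = 2*R*(-5 + R) (L(R) = (R + R)*(R - 5) = (2*R)*(-5 + R) = 2*R*(-5 + R))
L(U(-4, 0)) - D(84, 109) = 2*0*(-5 + 0) - 1*1 = 2*0*(-5) - 1 = 0 - 1 = -1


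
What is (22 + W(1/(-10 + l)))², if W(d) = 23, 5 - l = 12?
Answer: 2025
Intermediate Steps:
l = -7 (l = 5 - 1*12 = 5 - 12 = -7)
(22 + W(1/(-10 + l)))² = (22 + 23)² = 45² = 2025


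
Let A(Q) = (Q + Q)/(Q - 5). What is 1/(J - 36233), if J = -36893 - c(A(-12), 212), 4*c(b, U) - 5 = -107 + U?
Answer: -2/146307 ≈ -1.3670e-5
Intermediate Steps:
A(Q) = 2*Q/(-5 + Q) (A(Q) = (2*Q)/(-5 + Q) = 2*Q/(-5 + Q))
c(b, U) = -51/2 + U/4 (c(b, U) = 5/4 + (-107 + U)/4 = 5/4 + (-107/4 + U/4) = -51/2 + U/4)
J = -73841/2 (J = -36893 - (-51/2 + (1/4)*212) = -36893 - (-51/2 + 53) = -36893 - 1*55/2 = -36893 - 55/2 = -73841/2 ≈ -36921.)
1/(J - 36233) = 1/(-73841/2 - 36233) = 1/(-146307/2) = -2/146307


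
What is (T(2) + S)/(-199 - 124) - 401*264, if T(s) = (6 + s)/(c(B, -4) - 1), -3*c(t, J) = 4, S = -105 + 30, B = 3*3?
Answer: -239357955/2261 ≈ -1.0586e+5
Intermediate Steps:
B = 9
S = -75
c(t, J) = -4/3 (c(t, J) = -⅓*4 = -4/3)
T(s) = -18/7 - 3*s/7 (T(s) = (6 + s)/(-4/3 - 1) = (6 + s)/(-7/3) = (6 + s)*(-3/7) = -18/7 - 3*s/7)
(T(2) + S)/(-199 - 124) - 401*264 = ((-18/7 - 3/7*2) - 75)/(-199 - 124) - 401*264 = ((-18/7 - 6/7) - 75)/(-323) - 105864 = (-24/7 - 75)*(-1/323) - 105864 = -549/7*(-1/323) - 105864 = 549/2261 - 105864 = -239357955/2261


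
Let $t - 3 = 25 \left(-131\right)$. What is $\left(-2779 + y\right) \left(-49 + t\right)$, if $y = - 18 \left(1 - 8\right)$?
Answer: $8810613$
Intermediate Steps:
$t = -3272$ ($t = 3 + 25 \left(-131\right) = 3 - 3275 = -3272$)
$y = 126$ ($y = \left(-18\right) \left(-7\right) = 126$)
$\left(-2779 + y\right) \left(-49 + t\right) = \left(-2779 + 126\right) \left(-49 - 3272\right) = \left(-2653\right) \left(-3321\right) = 8810613$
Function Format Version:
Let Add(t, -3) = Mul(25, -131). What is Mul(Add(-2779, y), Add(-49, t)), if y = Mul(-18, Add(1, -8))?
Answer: 8810613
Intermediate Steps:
t = -3272 (t = Add(3, Mul(25, -131)) = Add(3, -3275) = -3272)
y = 126 (y = Mul(-18, -7) = 126)
Mul(Add(-2779, y), Add(-49, t)) = Mul(Add(-2779, 126), Add(-49, -3272)) = Mul(-2653, -3321) = 8810613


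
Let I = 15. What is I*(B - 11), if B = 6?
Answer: -75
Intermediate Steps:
I*(B - 11) = 15*(6 - 11) = 15*(-5) = -75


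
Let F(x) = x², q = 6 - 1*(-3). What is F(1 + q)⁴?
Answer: 100000000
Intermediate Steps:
q = 9 (q = 6 + 3 = 9)
F(1 + q)⁴ = ((1 + 9)²)⁴ = (10²)⁴ = 100⁴ = 100000000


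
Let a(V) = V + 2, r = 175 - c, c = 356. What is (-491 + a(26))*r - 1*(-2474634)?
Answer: 2558437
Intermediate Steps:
r = -181 (r = 175 - 1*356 = 175 - 356 = -181)
a(V) = 2 + V
(-491 + a(26))*r - 1*(-2474634) = (-491 + (2 + 26))*(-181) - 1*(-2474634) = (-491 + 28)*(-181) + 2474634 = -463*(-181) + 2474634 = 83803 + 2474634 = 2558437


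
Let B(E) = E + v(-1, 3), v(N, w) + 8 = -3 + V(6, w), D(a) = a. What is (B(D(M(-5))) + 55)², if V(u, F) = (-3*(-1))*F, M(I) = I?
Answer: 2304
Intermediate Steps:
V(u, F) = 3*F
v(N, w) = -11 + 3*w (v(N, w) = -8 + (-3 + 3*w) = -11 + 3*w)
B(E) = -2 + E (B(E) = E + (-11 + 3*3) = E + (-11 + 9) = E - 2 = -2 + E)
(B(D(M(-5))) + 55)² = ((-2 - 5) + 55)² = (-7 + 55)² = 48² = 2304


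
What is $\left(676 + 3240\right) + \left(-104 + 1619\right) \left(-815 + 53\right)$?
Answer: $-1150514$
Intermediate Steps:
$\left(676 + 3240\right) + \left(-104 + 1619\right) \left(-815 + 53\right) = 3916 + 1515 \left(-762\right) = 3916 - 1154430 = -1150514$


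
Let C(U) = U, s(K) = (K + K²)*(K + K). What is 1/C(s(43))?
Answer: 1/162712 ≈ 6.1458e-6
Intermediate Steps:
s(K) = 2*K*(K + K²) (s(K) = (K + K²)*(2*K) = 2*K*(K + K²))
1/C(s(43)) = 1/(2*43²*(1 + 43)) = 1/(2*1849*44) = 1/162712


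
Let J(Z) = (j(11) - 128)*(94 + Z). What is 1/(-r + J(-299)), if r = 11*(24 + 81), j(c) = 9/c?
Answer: 11/274090 ≈ 4.0133e-5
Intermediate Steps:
J(Z) = -131506/11 - 1399*Z/11 (J(Z) = (9/11 - 128)*(94 + Z) = -1399*(94 + Z)/11 = -131506/11 - 1399*Z/11)
r = 1155 (r = 11*105 = 1155)
1/(-r + J(-299)) = 1/(-1*1155 + (-131506/11 - 1399/11*(-299))) = 1/(-1155 + (-131506/11 + 418301/11)) = 1/(-1155 + 286795/11) = 1/(274090/11) = 11/274090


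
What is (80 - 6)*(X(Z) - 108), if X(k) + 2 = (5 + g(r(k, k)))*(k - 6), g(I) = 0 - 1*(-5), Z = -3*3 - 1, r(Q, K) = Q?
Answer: -19980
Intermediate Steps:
Z = -10 (Z = -9 - 1 = -10)
g(I) = 5 (g(I) = 0 + 5 = 5)
X(k) = -62 + 10*k (X(k) = -2 + (5 + 5)*(k - 6) = -2 + 10*(-6 + k) = -2 + (-60 + 10*k) = -62 + 10*k)
(80 - 6)*(X(Z) - 108) = (80 - 6)*((-62 + 10*(-10)) - 108) = 74*((-62 - 100) - 108) = 74*(-162 - 108) = 74*(-270) = -19980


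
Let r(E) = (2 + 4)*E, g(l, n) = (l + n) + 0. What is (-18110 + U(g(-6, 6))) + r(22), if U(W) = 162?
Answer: -17816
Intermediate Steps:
g(l, n) = l + n
r(E) = 6*E
(-18110 + U(g(-6, 6))) + r(22) = (-18110 + 162) + 6*22 = -17948 + 132 = -17816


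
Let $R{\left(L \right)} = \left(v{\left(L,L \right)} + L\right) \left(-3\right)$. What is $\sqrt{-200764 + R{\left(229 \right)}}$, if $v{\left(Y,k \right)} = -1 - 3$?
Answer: $7 i \sqrt{4111} \approx 448.82 i$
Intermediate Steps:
$v{\left(Y,k \right)} = -4$
$R{\left(L \right)} = 12 - 3 L$ ($R{\left(L \right)} = \left(-4 + L\right) \left(-3\right) = 12 - 3 L$)
$\sqrt{-200764 + R{\left(229 \right)}} = \sqrt{-200764 + \left(12 - 687\right)} = \sqrt{-200764 - 675} = \sqrt{-201439} = 7 i \sqrt{4111}$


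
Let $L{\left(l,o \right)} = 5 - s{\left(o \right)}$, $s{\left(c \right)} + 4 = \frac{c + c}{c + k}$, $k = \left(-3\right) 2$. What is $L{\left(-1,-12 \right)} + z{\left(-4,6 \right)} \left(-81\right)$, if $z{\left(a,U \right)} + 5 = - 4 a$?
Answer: $- \frac{2650}{3} \approx -883.33$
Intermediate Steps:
$z{\left(a,U \right)} = -5 - 4 a$
$k = -6$
$s{\left(c \right)} = -4 + \frac{2 c}{-6 + c}$ ($s{\left(c \right)} = -4 + \frac{c + c}{c - 6} = -4 + \frac{2 c}{-6 + c}$)
$L{\left(l,o \right)} = 5 - \frac{2 \left(12 - o\right)}{-6 + o}$
$L{\left(-1,-12 \right)} + z{\left(-4,6 \right)} \left(-81\right) = \frac{-54 + 7 \left(-12\right)}{-6 - 12} + \left(-5 - -16\right) \left(-81\right) = \frac{-54 - 84}{-18} + \left(-5 + 16\right) \left(-81\right) = \left(- \frac{1}{18}\right) \left(-138\right) + 11 \left(-81\right) = \frac{23}{3} - 891 = - \frac{2650}{3}$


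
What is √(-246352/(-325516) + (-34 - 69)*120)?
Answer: 2*I*√20462400678227/81379 ≈ 111.17*I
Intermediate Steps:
√(-246352/(-325516) + (-34 - 69)*120) = √(-246352*(-1/325516) - 103*120) = √(61588/81379 - 12360) = √(-1005782852/81379) = 2*I*√20462400678227/81379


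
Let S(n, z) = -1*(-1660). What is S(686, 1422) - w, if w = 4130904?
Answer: -4129244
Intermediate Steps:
S(n, z) = 1660
S(686, 1422) - w = 1660 - 1*4130904 = 1660 - 4130904 = -4129244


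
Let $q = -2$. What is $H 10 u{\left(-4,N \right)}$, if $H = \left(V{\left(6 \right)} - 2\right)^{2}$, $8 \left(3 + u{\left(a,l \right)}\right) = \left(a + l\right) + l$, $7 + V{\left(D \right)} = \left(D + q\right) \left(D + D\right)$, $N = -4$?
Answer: $-68445$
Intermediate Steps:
$V{\left(D \right)} = -7 + 2 D \left(-2 + D\right)$ ($V{\left(D \right)} = -7 + \left(D - 2\right) \left(D + D\right) = -7 + \left(-2 + D\right) 2 D = -7 + 2 D \left(-2 + D\right)$)
$u{\left(a,l \right)} = -3 + \frac{l}{4} + \frac{a}{8}$ ($u{\left(a,l \right)} = -3 + \frac{\left(a + l\right) + l}{8} = -3 + \frac{a + 2 l}{8} = -3 + \left(\frac{l}{4} + \frac{a}{8}\right) = -3 + \frac{l}{4} + \frac{a}{8}$)
$H = 1521$ ($H = \left(\left(-7 - 24 + 2 \cdot 6^{2}\right) - 2\right)^{2} = \left(\left(-7 - 24 + 2 \cdot 36\right) - 2\right)^{2} = \left(\left(-7 - 24 + 72\right) - 2\right)^{2} = \left(41 - 2\right)^{2} = 39^{2} = 1521$)
$H 10 u{\left(-4,N \right)} = 1521 \cdot 10 \left(-3 + \frac{1}{4} \left(-4\right) + \frac{1}{8} \left(-4\right)\right) = 15210 \left(-3 - 1 - \frac{1}{2}\right) = 15210 \left(- \frac{9}{2}\right) = -68445$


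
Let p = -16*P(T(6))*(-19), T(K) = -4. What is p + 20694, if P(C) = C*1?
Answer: 19478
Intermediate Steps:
P(C) = C
p = -1216 (p = -16*(-4)*(-19) = 64*(-19) = -1216)
p + 20694 = -1216 + 20694 = 19478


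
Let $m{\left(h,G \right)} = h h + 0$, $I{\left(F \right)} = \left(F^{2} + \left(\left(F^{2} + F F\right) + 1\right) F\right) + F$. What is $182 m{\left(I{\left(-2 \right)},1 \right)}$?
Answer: $46592$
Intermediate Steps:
$I{\left(F \right)} = F + F^{2} + F \left(1 + 2 F^{2}\right)$ ($I{\left(F \right)} = \left(F^{2} + \left(\left(F^{2} + F^{2}\right) + 1\right) F\right) + F = \left(F^{2} + \left(2 F^{2} + 1\right) F\right) + F = \left(F^{2} + \left(1 + 2 F^{2}\right) F\right) + F = \left(F^{2} + F \left(1 + 2 F^{2}\right)\right) + F = F + F^{2} + F \left(1 + 2 F^{2}\right)$)
$m{\left(h,G \right)} = h^{2}$ ($m{\left(h,G \right)} = h^{2} + 0 = h^{2}$)
$182 m{\left(I{\left(-2 \right)},1 \right)} = 182 \left(- 2 \left(2 - 2 + 2 \left(-2\right)^{2}\right)\right)^{2} = 182 \left(- 2 \left(2 - 2 + 2 \cdot 4\right)\right)^{2} = 182 \left(- 2 \left(2 - 2 + 8\right)\right)^{2} = 182 \left(\left(-2\right) 8\right)^{2} = 182 \left(-16\right)^{2} = 182 \cdot 256 = 46592$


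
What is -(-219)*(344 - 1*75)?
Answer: 58911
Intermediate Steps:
-(-219)*(344 - 1*75) = -(-219)*(344 - 75) = -(-219)*269 = -1*(-58911) = 58911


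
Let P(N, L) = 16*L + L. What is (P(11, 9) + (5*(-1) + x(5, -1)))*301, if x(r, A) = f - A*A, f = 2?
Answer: 44849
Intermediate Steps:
x(r, A) = 2 - A² (x(r, A) = 2 - A*A = 2 - A²)
P(N, L) = 17*L
(P(11, 9) + (5*(-1) + x(5, -1)))*301 = (17*9 + (5*(-1) + (2 - 1*(-1)²)))*301 = (153 + (-5 + (2 - 1*1)))*301 = (153 + (-5 + (2 - 1)))*301 = (153 + (-5 + 1))*301 = (153 - 4)*301 = 149*301 = 44849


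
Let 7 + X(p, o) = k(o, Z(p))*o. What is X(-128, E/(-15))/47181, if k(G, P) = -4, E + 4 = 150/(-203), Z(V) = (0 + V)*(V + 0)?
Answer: -25163/143666145 ≈ -0.00017515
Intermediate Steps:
Z(V) = V² (Z(V) = V*V = V²)
E = -962/203 (E = -4 + 150/(-203) = -4 + 150*(-1/203) = -4 - 150/203 = -962/203 ≈ -4.7389)
X(p, o) = -7 - 4*o
X(-128, E/(-15))/47181 = (-7 - (-3848)/(203*(-15)))/47181 = (-7 - (-3848)*(-1)/(203*15))*(1/47181) = (-7 - 4*962/3045)*(1/47181) = (-7 - 3848/3045)*(1/47181) = -25163/3045*1/47181 = -25163/143666145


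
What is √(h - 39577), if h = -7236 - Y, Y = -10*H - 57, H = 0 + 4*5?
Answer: 2*I*√11639 ≈ 215.77*I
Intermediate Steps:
H = 20 (H = 0 + 20 = 20)
Y = -257 (Y = -10*20 - 57 = -200 - 57 = -257)
h = -6979 (h = -7236 - 1*(-257) = -7236 + 257 = -6979)
√(h - 39577) = √(-6979 - 39577) = √(-46556) = 2*I*√11639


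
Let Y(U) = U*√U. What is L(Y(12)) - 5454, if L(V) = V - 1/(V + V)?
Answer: -5454 + 3455*√3/144 ≈ -5412.4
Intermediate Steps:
Y(U) = U^(3/2)
L(V) = V - 1/(2*V)
L(Y(12)) - 5454 = (12^(3/2) - √3/72/2) - 5454 = (24*√3 - √3/72/2) - 5454 = (24*√3 - √3/144) - 5454 = 3455*√3/144 - 5454 = -5454 + 3455*√3/144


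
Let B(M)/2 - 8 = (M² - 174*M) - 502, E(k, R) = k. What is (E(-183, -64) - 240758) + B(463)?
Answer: 25685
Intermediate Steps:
B(M) = -988 - 348*M + 2*M² (B(M) = 16 + 2*((M² - 174*M) - 502) = 16 + 2*(-502 + M² - 174*M) = 16 + (-1004 - 348*M + 2*M²) = -988 - 348*M + 2*M²)
(E(-183, -64) - 240758) + B(463) = (-183 - 240758) + (-988 - 348*463 + 2*463²) = -240941 + (-988 - 161124 + 2*214369) = -240941 + (-988 - 161124 + 428738) = -240941 + 266626 = 25685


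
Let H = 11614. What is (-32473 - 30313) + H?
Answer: -51172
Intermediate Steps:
(-32473 - 30313) + H = (-32473 - 30313) + 11614 = -62786 + 11614 = -51172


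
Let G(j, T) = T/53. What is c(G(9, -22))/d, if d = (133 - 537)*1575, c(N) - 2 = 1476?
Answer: -739/318150 ≈ -0.0023228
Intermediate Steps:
G(j, T) = T/53 (G(j, T) = T*(1/53) = T/53)
c(N) = 1478 (c(N) = 2 + 1476 = 1478)
d = -636300 (d = -404*1575 = -636300)
c(G(9, -22))/d = 1478/(-636300) = 1478*(-1/636300) = -739/318150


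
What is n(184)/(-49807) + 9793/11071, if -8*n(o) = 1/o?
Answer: 717982658943/811680373184 ≈ 0.88456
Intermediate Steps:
n(o) = -1/(8*o)
n(184)/(-49807) + 9793/11071 = -⅛/184/(-49807) + 9793/11071 = -⅛*1/184*(-1/49807) + 9793*(1/11071) = -1/1472*(-1/49807) + 9793/11071 = 1/73315904 + 9793/11071 = 717982658943/811680373184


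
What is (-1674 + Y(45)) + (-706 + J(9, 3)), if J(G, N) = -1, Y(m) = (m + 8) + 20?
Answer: -2308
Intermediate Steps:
Y(m) = 28 + m (Y(m) = (8 + m) + 20 = 28 + m)
(-1674 + Y(45)) + (-706 + J(9, 3)) = (-1674 + (28 + 45)) + (-706 - 1) = (-1674 + 73) - 707 = -1601 - 707 = -2308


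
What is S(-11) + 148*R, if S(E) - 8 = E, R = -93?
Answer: -13767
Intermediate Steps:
S(E) = 8 + E
S(-11) + 148*R = (8 - 11) + 148*(-93) = -3 - 13764 = -13767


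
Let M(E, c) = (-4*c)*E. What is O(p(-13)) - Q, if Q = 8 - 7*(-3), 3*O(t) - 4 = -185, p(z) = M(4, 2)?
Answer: -268/3 ≈ -89.333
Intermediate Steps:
M(E, c) = -4*E*c
p(z) = -32 (p(z) = -4*4*2 = -32)
O(t) = -181/3 (O(t) = 4/3 + (⅓)*(-185) = 4/3 - 185/3 = -181/3)
Q = 29 (Q = 8 + 21 = 29)
O(p(-13)) - Q = -181/3 - 1*29 = -181/3 - 29 = -268/3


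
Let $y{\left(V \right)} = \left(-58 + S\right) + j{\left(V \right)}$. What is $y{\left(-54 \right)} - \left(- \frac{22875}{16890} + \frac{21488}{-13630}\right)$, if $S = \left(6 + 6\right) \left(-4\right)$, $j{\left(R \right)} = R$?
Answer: $- \frac{1205299781}{7673690} \approx -157.07$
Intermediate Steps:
$S = -48$ ($S = 12 \left(-4\right) = -48$)
$y{\left(V \right)} = -106 + V$ ($y{\left(V \right)} = \left(-58 - 48\right) + V = -106 + V$)
$y{\left(-54 \right)} - \left(- \frac{22875}{16890} + \frac{21488}{-13630}\right) = \left(-106 - 54\right) - \left(- \frac{22875}{16890} + \frac{21488}{-13630}\right) = -160 - \left(\left(-22875\right) \frac{1}{16890} + 21488 \left(- \frac{1}{13630}\right)\right) = -160 - \left(- \frac{1525}{1126} - \frac{10744}{6815}\right) = -160 - - \frac{22490619}{7673690} = -160 + \frac{22490619}{7673690} = - \frac{1205299781}{7673690}$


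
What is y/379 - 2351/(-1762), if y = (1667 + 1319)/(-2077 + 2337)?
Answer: 29616109/21703435 ≈ 1.3646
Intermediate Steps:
y = 1493/130 (y = 2986/260 = 2986*(1/260) = 1493/130 ≈ 11.485)
y/379 - 2351/(-1762) = (1493/130)/379 - 2351/(-1762) = (1493/130)*(1/379) - 2351*(-1/1762) = 1493/49270 + 2351/1762 = 29616109/21703435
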